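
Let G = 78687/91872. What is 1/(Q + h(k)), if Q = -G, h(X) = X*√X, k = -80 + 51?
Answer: -89248544/2541489845745 + 3021894656*I*√29/2541489845745 ≈ -3.5117e-5 + 0.0064031*I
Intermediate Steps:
G = 8743/10208 (G = 78687*(1/91872) = 8743/10208 ≈ 0.85649)
k = -29
h(X) = X^(3/2)
Q = -8743/10208 (Q = -1*8743/10208 = -8743/10208 ≈ -0.85649)
1/(Q + h(k)) = 1/(-8743/10208 + (-29)^(3/2)) = 1/(-8743/10208 - 29*I*√29)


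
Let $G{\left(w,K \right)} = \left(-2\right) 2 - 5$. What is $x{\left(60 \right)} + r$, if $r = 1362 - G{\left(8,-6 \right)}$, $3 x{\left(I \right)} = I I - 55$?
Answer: $\frac{7658}{3} \approx 2552.7$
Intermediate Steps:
$G{\left(w,K \right)} = -9$ ($G{\left(w,K \right)} = -4 - 5 = -9$)
$x{\left(I \right)} = - \frac{55}{3} + \frac{I^{2}}{3}$ ($x{\left(I \right)} = \frac{I I - 55}{3} = \frac{I^{2} - 55}{3} = \frac{-55 + I^{2}}{3} = - \frac{55}{3} + \frac{I^{2}}{3}$)
$r = 1371$ ($r = 1362 - -9 = 1362 + 9 = 1371$)
$x{\left(60 \right)} + r = \left(- \frac{55}{3} + \frac{60^{2}}{3}\right) + 1371 = \left(- \frac{55}{3} + \frac{1}{3} \cdot 3600\right) + 1371 = \left(- \frac{55}{3} + 1200\right) + 1371 = \frac{3545}{3} + 1371 = \frac{7658}{3}$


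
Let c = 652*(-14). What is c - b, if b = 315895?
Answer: -325023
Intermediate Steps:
c = -9128
c - b = -9128 - 1*315895 = -9128 - 315895 = -325023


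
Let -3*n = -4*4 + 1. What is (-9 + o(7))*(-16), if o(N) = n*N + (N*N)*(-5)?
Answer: 3504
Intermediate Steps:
n = 5 (n = -(-4*4 + 1)/3 = -(-16 + 1)/3 = -1/3*(-15) = 5)
o(N) = -5*N**2 + 5*N (o(N) = 5*N + (N*N)*(-5) = 5*N + N**2*(-5) = 5*N - 5*N**2 = -5*N**2 + 5*N)
(-9 + o(7))*(-16) = (-9 + 5*7*(1 - 1*7))*(-16) = (-9 + 5*7*(1 - 7))*(-16) = (-9 + 5*7*(-6))*(-16) = (-9 - 210)*(-16) = -219*(-16) = 3504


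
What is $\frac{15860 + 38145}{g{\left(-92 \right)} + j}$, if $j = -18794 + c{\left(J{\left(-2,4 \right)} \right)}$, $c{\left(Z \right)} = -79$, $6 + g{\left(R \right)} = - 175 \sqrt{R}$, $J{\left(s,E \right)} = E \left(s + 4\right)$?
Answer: $- \frac{20807355}{7331309} + \frac{385750 i \sqrt{23}}{7331309} \approx -2.8382 + 0.25234 i$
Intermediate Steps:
$J{\left(s,E \right)} = E \left(4 + s\right)$
$g{\left(R \right)} = -6 - 175 \sqrt{R}$
$j = -18873$ ($j = -18794 - 79 = -18873$)
$\frac{15860 + 38145}{g{\left(-92 \right)} + j} = \frac{15860 + 38145}{\left(-6 - 175 \sqrt{-92}\right) - 18873} = \frac{54005}{\left(-6 - 175 \cdot 2 i \sqrt{23}\right) - 18873} = \frac{54005}{\left(-6 - 350 i \sqrt{23}\right) - 18873} = \frac{54005}{-18879 - 350 i \sqrt{23}}$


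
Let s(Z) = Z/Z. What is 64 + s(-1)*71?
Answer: 135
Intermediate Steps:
s(Z) = 1
64 + s(-1)*71 = 64 + 1*71 = 64 + 71 = 135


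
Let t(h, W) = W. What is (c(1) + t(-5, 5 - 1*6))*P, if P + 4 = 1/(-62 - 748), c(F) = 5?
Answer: -6482/405 ≈ -16.005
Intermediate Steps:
P = -3241/810 (P = -4 + 1/(-62 - 748) = -4 + 1/(-810) = -4 - 1/810 = -3241/810 ≈ -4.0012)
(c(1) + t(-5, 5 - 1*6))*P = (5 + (5 - 1*6))*(-3241/810) = (5 + (5 - 6))*(-3241/810) = (5 - 1)*(-3241/810) = 4*(-3241/810) = -6482/405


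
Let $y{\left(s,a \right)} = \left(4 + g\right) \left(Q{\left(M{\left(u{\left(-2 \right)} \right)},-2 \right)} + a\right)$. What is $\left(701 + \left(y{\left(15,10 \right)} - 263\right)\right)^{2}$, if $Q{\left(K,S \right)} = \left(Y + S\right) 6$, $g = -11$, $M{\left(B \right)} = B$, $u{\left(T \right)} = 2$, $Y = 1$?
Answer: $168100$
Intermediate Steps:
$Q{\left(K,S \right)} = 6 + 6 S$ ($Q{\left(K,S \right)} = \left(1 + S\right) 6 = 6 + 6 S$)
$y{\left(s,a \right)} = 42 - 7 a$ ($y{\left(s,a \right)} = \left(4 - 11\right) \left(\left(6 + 6 \left(-2\right)\right) + a\right) = - 7 \left(\left(6 - 12\right) + a\right) = - 7 \left(-6 + a\right) = 42 - 7 a$)
$\left(701 + \left(y{\left(15,10 \right)} - 263\right)\right)^{2} = \left(701 + \left(\left(42 - 70\right) - 263\right)\right)^{2} = \left(701 - 291\right)^{2} = 410^{2} = 168100$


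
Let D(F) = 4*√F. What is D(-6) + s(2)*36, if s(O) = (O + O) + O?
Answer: 216 + 4*I*√6 ≈ 216.0 + 9.798*I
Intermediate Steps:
s(O) = 3*O (s(O) = 2*O + O = 3*O)
D(-6) + s(2)*36 = 4*√(-6) + (3*2)*36 = 4*(I*√6) + 6*36 = 4*I*√6 + 216 = 216 + 4*I*√6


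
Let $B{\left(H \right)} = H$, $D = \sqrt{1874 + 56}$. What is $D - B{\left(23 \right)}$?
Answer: $-23 + \sqrt{1930} \approx 20.932$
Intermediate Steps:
$D = \sqrt{1930} \approx 43.932$
$D - B{\left(23 \right)} = \sqrt{1930} - 23 = -23 + \sqrt{1930}$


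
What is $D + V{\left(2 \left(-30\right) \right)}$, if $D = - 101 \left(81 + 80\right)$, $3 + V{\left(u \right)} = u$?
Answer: $-16324$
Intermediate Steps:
$V{\left(u \right)} = -3 + u$
$D = -16261$ ($D = \left(-101\right) 161 = -16261$)
$D + V{\left(2 \left(-30\right) \right)} = -16261 + \left(-3 + 2 \left(-30\right)\right) = -16261 - 63 = -16324$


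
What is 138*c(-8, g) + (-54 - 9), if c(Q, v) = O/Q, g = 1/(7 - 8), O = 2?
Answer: -195/2 ≈ -97.500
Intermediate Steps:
g = -1 (g = 1/(-1) = -1)
c(Q, v) = 2/Q
138*c(-8, g) + (-54 - 9) = 138*(2/(-8)) + (-54 - 9) = 138*(2*(-1/8)) - 63 = 138*(-1/4) - 63 = -69/2 - 63 = -195/2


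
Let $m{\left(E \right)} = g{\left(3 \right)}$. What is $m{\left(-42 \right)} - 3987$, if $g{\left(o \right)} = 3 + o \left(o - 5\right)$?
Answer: $-3990$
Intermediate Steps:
$g{\left(o \right)} = 3 + o \left(-5 + o\right)$ ($g{\left(o \right)} = 3 + o \left(o - 5\right) = 3 + o \left(-5 + o\right)$)
$m{\left(E \right)} = -3$ ($m{\left(E \right)} = 3 + 3^{2} - 15 = 3 + 9 - 15 = -3$)
$m{\left(-42 \right)} - 3987 = -3 - 3987 = -3990$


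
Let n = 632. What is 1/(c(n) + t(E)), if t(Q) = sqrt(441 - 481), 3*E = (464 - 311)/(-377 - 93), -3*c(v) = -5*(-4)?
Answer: -3/38 - 9*I*sqrt(10)/380 ≈ -0.078947 - 0.074896*I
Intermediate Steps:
c(v) = -20/3 (c(v) = -(-5)*(-4)/3 = -1/3*20 = -20/3)
E = -51/470 (E = ((464 - 311)/(-377 - 93))/3 = (153/(-470))/3 = (153*(-1/470))/3 = (1/3)*(-153/470) = -51/470 ≈ -0.10851)
t(Q) = 2*I*sqrt(10) (t(Q) = sqrt(-40) = 2*I*sqrt(10))
1/(c(n) + t(E)) = 1/(-20/3 + 2*I*sqrt(10))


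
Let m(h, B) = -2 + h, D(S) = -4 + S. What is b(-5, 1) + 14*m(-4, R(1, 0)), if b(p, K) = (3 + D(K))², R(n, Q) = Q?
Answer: -84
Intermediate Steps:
b(p, K) = (-1 + K)² (b(p, K) = (3 + (-4 + K))² = (-1 + K)²)
b(-5, 1) + 14*m(-4, R(1, 0)) = (-1 + 1)² + 14*(-2 - 4) = 0² + 14*(-6) = 0 - 84 = -84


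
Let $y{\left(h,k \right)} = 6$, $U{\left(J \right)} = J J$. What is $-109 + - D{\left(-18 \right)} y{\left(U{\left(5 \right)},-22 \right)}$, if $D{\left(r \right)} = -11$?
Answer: $-43$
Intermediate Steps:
$U{\left(J \right)} = J^{2}$
$-109 + - D{\left(-18 \right)} y{\left(U{\left(5 \right)},-22 \right)} = -109 + \left(-1\right) \left(-11\right) 6 = -109 + 11 \cdot 6 = -109 + 66 = -43$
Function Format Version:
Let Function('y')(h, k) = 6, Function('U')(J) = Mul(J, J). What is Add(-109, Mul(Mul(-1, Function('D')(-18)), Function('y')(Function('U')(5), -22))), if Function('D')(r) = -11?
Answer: -43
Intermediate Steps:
Function('U')(J) = Pow(J, 2)
Add(-109, Mul(Mul(-1, Function('D')(-18)), Function('y')(Function('U')(5), -22))) = Add(-109, Mul(Mul(-1, -11), 6)) = Add(-109, Mul(11, 6)) = Add(-109, 66) = -43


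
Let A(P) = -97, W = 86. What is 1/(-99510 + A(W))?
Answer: -1/99607 ≈ -1.0039e-5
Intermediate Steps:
1/(-99510 + A(W)) = 1/(-99510 - 97) = 1/(-99607) = -1/99607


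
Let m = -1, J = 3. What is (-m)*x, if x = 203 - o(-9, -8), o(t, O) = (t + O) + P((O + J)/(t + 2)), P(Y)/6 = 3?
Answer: 202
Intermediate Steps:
P(Y) = 18 (P(Y) = 6*3 = 18)
o(t, O) = 18 + O + t (o(t, O) = (t + O) + 18 = (O + t) + 18 = 18 + O + t)
x = 202 (x = 203 - (18 - 8 - 9) = 203 - 1*1 = 203 - 1 = 202)
(-m)*x = -1*(-1)*202 = 1*202 = 202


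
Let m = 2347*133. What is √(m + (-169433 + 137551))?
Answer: 3*√31141 ≈ 529.40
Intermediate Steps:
m = 312151
√(m + (-169433 + 137551)) = √(312151 + (-169433 + 137551)) = √(312151 - 31882) = √280269 = 3*√31141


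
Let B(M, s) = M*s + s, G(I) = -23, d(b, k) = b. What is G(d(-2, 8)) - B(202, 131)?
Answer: -26616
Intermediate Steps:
B(M, s) = s + M*s
G(d(-2, 8)) - B(202, 131) = -23 - 131*(1 + 202) = -23 - 131*203 = -23 - 1*26593 = -23 - 26593 = -26616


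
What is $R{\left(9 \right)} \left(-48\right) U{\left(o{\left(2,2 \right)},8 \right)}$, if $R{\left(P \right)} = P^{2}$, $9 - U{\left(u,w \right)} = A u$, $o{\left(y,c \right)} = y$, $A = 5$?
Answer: $3888$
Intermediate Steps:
$U{\left(u,w \right)} = 9 - 5 u$
$R{\left(9 \right)} \left(-48\right) U{\left(o{\left(2,2 \right)},8 \right)} = 9^{2} \left(-48\right) \left(9 - 10\right) = 81 \left(-48\right) \left(9 - 10\right) = \left(-3888\right) \left(-1\right) = 3888$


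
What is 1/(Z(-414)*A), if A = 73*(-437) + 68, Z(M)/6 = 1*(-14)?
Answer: 1/2673972 ≈ 3.7398e-7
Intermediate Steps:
Z(M) = -84 (Z(M) = 6*(1*(-14)) = 6*(-14) = -84)
A = -31833 (A = -31901 + 68 = -31833)
1/(Z(-414)*A) = 1/(-84*(-31833)) = -1/84*(-1/31833) = 1/2673972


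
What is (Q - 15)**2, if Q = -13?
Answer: 784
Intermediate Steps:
(Q - 15)**2 = (-13 - 15)**2 = (-28)**2 = 784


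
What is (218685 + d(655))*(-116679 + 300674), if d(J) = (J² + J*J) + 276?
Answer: 198164638945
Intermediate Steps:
d(J) = 276 + 2*J² (d(J) = (J² + J²) + 276 = 2*J² + 276 = 276 + 2*J²)
(218685 + d(655))*(-116679 + 300674) = (218685 + (276 + 2*655²))*(-116679 + 300674) = (218685 + (276 + 2*429025))*183995 = (218685 + (276 + 858050))*183995 = (218685 + 858326)*183995 = 1077011*183995 = 198164638945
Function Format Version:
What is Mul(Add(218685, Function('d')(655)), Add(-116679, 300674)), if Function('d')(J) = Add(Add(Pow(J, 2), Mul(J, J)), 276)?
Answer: 198164638945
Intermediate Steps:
Function('d')(J) = Add(276, Mul(2, Pow(J, 2))) (Function('d')(J) = Add(Add(Pow(J, 2), Pow(J, 2)), 276) = Add(Mul(2, Pow(J, 2)), 276) = Add(276, Mul(2, Pow(J, 2))))
Mul(Add(218685, Function('d')(655)), Add(-116679, 300674)) = Mul(Add(218685, Add(276, Mul(2, Pow(655, 2)))), Add(-116679, 300674)) = Mul(Add(218685, Add(276, Mul(2, 429025))), 183995) = Mul(Add(218685, Add(276, 858050)), 183995) = Mul(Add(218685, 858326), 183995) = Mul(1077011, 183995) = 198164638945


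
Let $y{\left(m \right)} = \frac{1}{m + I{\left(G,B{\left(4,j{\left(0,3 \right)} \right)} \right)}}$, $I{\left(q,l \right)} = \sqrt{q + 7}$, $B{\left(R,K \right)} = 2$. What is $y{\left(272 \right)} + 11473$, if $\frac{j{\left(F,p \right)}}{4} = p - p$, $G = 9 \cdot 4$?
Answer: $\frac{848325365}{73941} - \frac{\sqrt{43}}{73941} \approx 11473.0$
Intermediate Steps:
$G = 36$
$j{\left(F,p \right)} = 0$ ($j{\left(F,p \right)} = 4 \left(p - p\right) = 4 \cdot 0 = 0$)
$I{\left(q,l \right)} = \sqrt{7 + q}$
$y{\left(m \right)} = \frac{1}{m + \sqrt{43}}$ ($y{\left(m \right)} = \frac{1}{m + \sqrt{7 + 36}} = \frac{1}{m + \sqrt{43}}$)
$y{\left(272 \right)} + 11473 = \frac{1}{272 + \sqrt{43}} + 11473 = 11473 + \frac{1}{272 + \sqrt{43}}$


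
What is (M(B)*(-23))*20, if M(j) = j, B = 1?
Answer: -460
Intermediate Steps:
(M(B)*(-23))*20 = (1*(-23))*20 = -23*20 = -460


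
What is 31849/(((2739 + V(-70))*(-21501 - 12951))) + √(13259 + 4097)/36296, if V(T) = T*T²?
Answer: 31849/11722671972 + √4339/18148 ≈ 0.0036324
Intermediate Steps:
V(T) = T³
31849/(((2739 + V(-70))*(-21501 - 12951))) + √(13259 + 4097)/36296 = 31849/(((2739 + (-70)³)*(-21501 - 12951))) + √(13259 + 4097)/36296 = 31849/(((2739 - 343000)*(-34452))) + √17356*(1/36296) = 31849/((-340261*(-34452))) + (2*√4339)*(1/36296) = 31849/11722671972 + √4339/18148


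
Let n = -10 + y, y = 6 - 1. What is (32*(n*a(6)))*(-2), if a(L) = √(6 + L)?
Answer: 640*√3 ≈ 1108.5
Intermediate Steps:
y = 5
n = -5 (n = -10 + 5 = -5)
(32*(n*a(6)))*(-2) = (32*(-5*√(6 + 6)))*(-2) = (32*(-10*√3))*(-2) = -320*√3*(-2) = 640*√3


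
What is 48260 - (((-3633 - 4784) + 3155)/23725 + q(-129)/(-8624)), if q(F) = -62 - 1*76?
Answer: 4937125224719/102302200 ≈ 48260.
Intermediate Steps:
q(F) = -138 (q(F) = -62 - 76 = -138)
48260 - (((-3633 - 4784) + 3155)/23725 + q(-129)/(-8624)) = 48260 - (((-3633 - 4784) + 3155)/23725 - 138/(-8624)) = 48260 - ((-8417 + 3155)*(1/23725) - 138*(-1/8624)) = 48260 - (-5262*1/23725 + 69/4312) = 48260 - (-5262/23725 + 69/4312) = 48260 - 1*(-21052719/102302200) = 48260 + 21052719/102302200 = 4937125224719/102302200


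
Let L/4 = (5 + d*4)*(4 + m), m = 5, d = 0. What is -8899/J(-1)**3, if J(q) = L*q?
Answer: 8899/5832000 ≈ 0.0015259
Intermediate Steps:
L = 180 (L = 4*((5 + 0*4)*(4 + 5)) = 4*((5 + 0)*9) = 4*(5*9) = 4*45 = 180)
J(q) = 180*q
-8899/J(-1)**3 = -8899/((180*(-1))**3) = -8899/((-180)**3) = -8899/(-5832000) = -8899*(-1/5832000) = 8899/5832000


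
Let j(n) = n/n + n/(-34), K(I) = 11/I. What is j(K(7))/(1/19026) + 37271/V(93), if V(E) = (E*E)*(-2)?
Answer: 5335678307/294066 ≈ 18145.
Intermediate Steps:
j(n) = 1 - n/34 (j(n) = 1 + n*(-1/34) = 1 - n/34)
V(E) = -2*E² (V(E) = E²*(-2) = -2*E²)
j(K(7))/(1/19026) + 37271/V(93) = (1 - 11/(34*7))/(1/19026) + 37271/((-2*93²)) = (1 - 11/(34*7))/(1/19026) + 37271/((-2*8649)) = (1 - 1/34*11/7)*19026 + 37271/(-17298) = (1 - 11/238)*19026 + 37271*(-1/17298) = (227/238)*19026 - 37271/17298 = 308493/17 - 37271/17298 = 5335678307/294066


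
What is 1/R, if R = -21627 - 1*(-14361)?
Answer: -1/7266 ≈ -0.00013763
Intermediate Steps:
R = -7266 (R = -21627 + 14361 = -7266)
1/R = 1/(-7266) = -1/7266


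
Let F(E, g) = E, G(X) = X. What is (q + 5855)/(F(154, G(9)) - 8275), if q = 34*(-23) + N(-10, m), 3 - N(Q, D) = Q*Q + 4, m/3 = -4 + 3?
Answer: -4972/8121 ≈ -0.61224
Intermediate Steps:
m = -3 (m = 3*(-4 + 3) = 3*(-1) = -3)
N(Q, D) = -1 - Q² (N(Q, D) = 3 - (Q*Q + 4) = 3 - (Q² + 4) = 3 - (4 + Q²) = 3 + (-4 - Q²) = -1 - Q²)
q = -883 (q = 34*(-23) + (-1 - 1*(-10)²) = -782 + (-1 - 1*100) = -782 + (-1 - 100) = -782 - 101 = -883)
(q + 5855)/(F(154, G(9)) - 8275) = (-883 + 5855)/(154 - 8275) = 4972/(-8121) = 4972*(-1/8121) = -4972/8121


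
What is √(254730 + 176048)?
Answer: √430778 ≈ 656.34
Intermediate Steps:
√(254730 + 176048) = √430778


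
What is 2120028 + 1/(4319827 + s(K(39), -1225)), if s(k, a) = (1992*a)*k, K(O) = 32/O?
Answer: 63874219730641/30128951 ≈ 2.1200e+6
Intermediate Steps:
s(k, a) = 1992*a*k
2120028 + 1/(4319827 + s(K(39), -1225)) = 2120028 + 1/(4319827 + 1992*(-1225)*(32/39)) = 2120028 + 1/(4319827 - 26028800/13) = 2120028 + 1/(30128951/13) = 2120028 + 13/30128951 = 63874219730641/30128951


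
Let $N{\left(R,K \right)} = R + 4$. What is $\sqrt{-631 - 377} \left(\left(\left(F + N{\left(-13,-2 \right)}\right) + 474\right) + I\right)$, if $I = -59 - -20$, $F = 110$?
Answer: $6432 i \sqrt{7} \approx 17017.0 i$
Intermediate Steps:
$N{\left(R,K \right)} = 4 + R$
$I = -39$ ($I = -59 + 20 = -39$)
$\sqrt{-631 - 377} \left(\left(\left(F + N{\left(-13,-2 \right)}\right) + 474\right) + I\right) = \sqrt{-631 - 377} \left(\left(\left(110 + \left(4 - 13\right)\right) + 474\right) - 39\right) = \sqrt{-1008} \left(\left(\left(110 - 9\right) + 474\right) - 39\right) = 12 i \sqrt{7} \left(\left(101 + 474\right) - 39\right) = 12 i \sqrt{7} \left(575 - 39\right) = 12 i \sqrt{7} \cdot 536 = 6432 i \sqrt{7}$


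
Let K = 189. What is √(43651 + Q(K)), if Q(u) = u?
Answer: 8*√685 ≈ 209.38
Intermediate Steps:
√(43651 + Q(K)) = √(43651 + 189) = √43840 = 8*√685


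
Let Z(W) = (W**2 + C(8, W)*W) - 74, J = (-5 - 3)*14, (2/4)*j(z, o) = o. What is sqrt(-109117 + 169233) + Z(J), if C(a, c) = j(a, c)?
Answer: 37558 + 2*sqrt(15029) ≈ 37803.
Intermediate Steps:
j(z, o) = 2*o
J = -112 (J = -8*14 = -112)
C(a, c) = 2*c
Z(W) = -74 + 3*W**2 (Z(W) = (W**2 + (2*W)*W) - 74 = (W**2 + 2*W**2) - 74 = 3*W**2 - 74 = -74 + 3*W**2)
sqrt(-109117 + 169233) + Z(J) = sqrt(-109117 + 169233) + (-74 + 3*(-112)**2) = sqrt(60116) + (-74 + 3*12544) = 2*sqrt(15029) + (-74 + 37632) = 2*sqrt(15029) + 37558 = 37558 + 2*sqrt(15029)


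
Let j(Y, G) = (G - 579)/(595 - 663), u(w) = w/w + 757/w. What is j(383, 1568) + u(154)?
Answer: -45179/5236 ≈ -8.6285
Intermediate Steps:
u(w) = 1 + 757/w
j(Y, G) = 579/68 - G/68 (j(Y, G) = (-579 + G)/(-68) = (-579 + G)*(-1/68) = 579/68 - G/68)
j(383, 1568) + u(154) = (579/68 - 1/68*1568) + (757 + 154)/154 = (579/68 - 392/17) + (1/154)*911 = -989/68 + 911/154 = -45179/5236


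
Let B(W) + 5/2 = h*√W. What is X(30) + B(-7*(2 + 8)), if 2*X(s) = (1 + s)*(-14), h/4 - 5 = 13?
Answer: -439/2 + 72*I*√70 ≈ -219.5 + 602.4*I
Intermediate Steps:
h = 72 (h = 20 + 4*13 = 20 + 52 = 72)
X(s) = -7 - 7*s (X(s) = ((1 + s)*(-14))/2 = (-14 - 14*s)/2 = -7 - 7*s)
B(W) = -5/2 + 72*√W
X(30) + B(-7*(2 + 8)) = (-7 - 7*30) + (-5/2 + 72*√(-7*(2 + 8))) = (-7 - 210) + (-5/2 + 72*√(-7*10)) = -217 + (-5/2 + 72*√(-70)) = -217 + (-5/2 + 72*(I*√70)) = -217 + (-5/2 + 72*I*√70) = -439/2 + 72*I*√70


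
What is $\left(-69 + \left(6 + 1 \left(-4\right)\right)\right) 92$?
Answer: $-6164$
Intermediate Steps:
$\left(-69 + \left(6 + 1 \left(-4\right)\right)\right) 92 = \left(-69 + \left(6 - 4\right)\right) 92 = \left(-69 + 2\right) 92 = \left(-67\right) 92 = -6164$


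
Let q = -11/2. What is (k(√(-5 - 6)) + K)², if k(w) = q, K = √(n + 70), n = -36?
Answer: 257/4 - 11*√34 ≈ 0.10953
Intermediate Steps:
K = √34 (K = √(-36 + 70) = √34 ≈ 5.8309)
q = -11/2 (q = -11*½ = -11/2 ≈ -5.5000)
k(w) = -11/2
(k(√(-5 - 6)) + K)² = (-11/2 + √34)²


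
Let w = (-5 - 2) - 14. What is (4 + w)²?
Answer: 289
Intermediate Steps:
w = -21 (w = -7 - 14 = -21)
(4 + w)² = (4 - 21)² = (-17)² = 289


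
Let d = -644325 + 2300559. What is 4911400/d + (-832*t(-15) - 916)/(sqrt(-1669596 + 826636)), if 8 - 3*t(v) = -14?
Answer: 2455700/828117 + 5263*I*sqrt(52685)/158055 ≈ 2.9654 + 7.6431*I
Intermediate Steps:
t(v) = 22/3 (t(v) = 8/3 - 1/3*(-14) = 8/3 + 14/3 = 22/3)
d = 1656234
4911400/d + (-832*t(-15) - 916)/(sqrt(-1669596 + 826636)) = 4911400/1656234 + (-832*22/3 - 916)/(sqrt(-1669596 + 826636)) = 4911400*(1/1656234) + (-18304/3 - 916)/(sqrt(-842960)) = 2455700/828117 - 21052*(-I*sqrt(52685)/210740)/3 = 2455700/828117 - (-5263)*I*sqrt(52685)/158055 = 2455700/828117 + 5263*I*sqrt(52685)/158055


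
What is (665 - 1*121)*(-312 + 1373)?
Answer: 577184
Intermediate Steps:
(665 - 1*121)*(-312 + 1373) = (665 - 121)*1061 = 544*1061 = 577184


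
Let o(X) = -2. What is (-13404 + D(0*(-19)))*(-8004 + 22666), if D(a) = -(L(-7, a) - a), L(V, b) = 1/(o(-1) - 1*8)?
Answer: -982639909/5 ≈ -1.9653e+8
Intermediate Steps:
L(V, b) = -1/10 (L(V, b) = 1/(-2 - 1*8) = 1/(-2 - 8) = 1/(-10) = -1/10)
D(a) = 1/10 + a (D(a) = -(-1/10 - a) = 1/10 + a)
(-13404 + D(0*(-19)))*(-8004 + 22666) = (-13404 + (1/10 + 0*(-19)))*(-8004 + 22666) = (-13404 + (1/10 + 0))*14662 = (-13404 + 1/10)*14662 = -134039/10*14662 = -982639909/5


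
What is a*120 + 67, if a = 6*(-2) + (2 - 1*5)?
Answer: -1733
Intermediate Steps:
a = -15 (a = -12 + (2 - 5) = -12 - 3 = -15)
a*120 + 67 = -15*120 + 67 = -1800 + 67 = -1733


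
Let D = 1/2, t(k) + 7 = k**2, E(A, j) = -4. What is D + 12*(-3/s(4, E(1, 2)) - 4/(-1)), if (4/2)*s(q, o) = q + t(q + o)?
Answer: 145/2 ≈ 72.500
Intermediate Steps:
t(k) = -7 + k**2
D = 1/2 ≈ 0.50000
s(q, o) = -7/2 + q/2 + (o + q)**2/2 (s(q, o) = (q + (-7 + (q + o)**2))/2 = (q + (-7 + (o + q)**2))/2 = (-7 + q + (o + q)**2)/2 = -7/2 + q/2 + (o + q)**2/2)
D + 12*(-3/s(4, E(1, 2)) - 4/(-1)) = 1/2 + 12*(-3/(-7/2 + (1/2)*4 + (-4 + 4)**2/2) - 4/(-1)) = 1/2 + 12*(-3/(-7/2 + 2 + (1/2)*0**2) - 4*(-1)) = 1/2 + 12*(-3/(-7/2 + 2 + (1/2)*0) + 4) = 1/2 + 12*(-3/(-7/2 + 2 + 0) + 4) = 1/2 + 12*(-3/(-3/2) + 4) = 1/2 + 12*(-3*(-2/3) + 4) = 1/2 + 12*(2 + 4) = 1/2 + 12*6 = 1/2 + 72 = 145/2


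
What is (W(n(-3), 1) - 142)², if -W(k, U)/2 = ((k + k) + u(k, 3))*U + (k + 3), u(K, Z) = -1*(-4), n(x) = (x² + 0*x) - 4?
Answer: 34596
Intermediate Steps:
n(x) = -4 + x² (n(x) = (x² + 0) - 4 = x² - 4 = -4 + x²)
u(K, Z) = 4
W(k, U) = -6 - 2*k - 2*U*(4 + 2*k) (W(k, U) = -2*(((k + k) + 4)*U + (k + 3)) = -2*((2*k + 4)*U + (3 + k)) = -2*((4 + 2*k)*U + (3 + k)) = -2*(U*(4 + 2*k) + (3 + k)) = -2*(3 + k + U*(4 + 2*k)) = -6 - 2*k - 2*U*(4 + 2*k))
(W(n(-3), 1) - 142)² = ((-6 - 8*1 - 2*(-4 + (-3)²) - 4*1*(-4 + (-3)²)) - 142)² = ((-6 - 8 - 2*(-4 + 9) - 4*1*(-4 + 9)) - 142)² = ((-6 - 8 - 2*5 - 4*1*5) - 142)² = ((-6 - 8 - 10 - 20) - 142)² = (-44 - 142)² = (-186)² = 34596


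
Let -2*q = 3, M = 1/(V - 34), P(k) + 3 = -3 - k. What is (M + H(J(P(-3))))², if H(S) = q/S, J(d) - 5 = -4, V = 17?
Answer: 2809/1156 ≈ 2.4299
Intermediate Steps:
P(k) = -6 - k (P(k) = -3 + (-3 - k) = -6 - k)
J(d) = 1 (J(d) = 5 - 4 = 1)
M = -1/17 (M = 1/(17 - 34) = 1/(-17) = -1/17 ≈ -0.058824)
q = -3/2 (q = -½*3 = -3/2 ≈ -1.5000)
H(S) = -3/(2*S)
(M + H(J(P(-3))))² = (-1/17 - 3/2/1)² = (-1/17 - 3/2*1)² = (-1/17 - 3/2)² = (-53/34)² = 2809/1156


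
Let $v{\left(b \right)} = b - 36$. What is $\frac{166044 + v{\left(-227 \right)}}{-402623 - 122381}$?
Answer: $- \frac{165781}{525004} \approx -0.31577$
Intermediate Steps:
$v{\left(b \right)} = -36 + b$
$\frac{166044 + v{\left(-227 \right)}}{-402623 - 122381} = \frac{166044 - 263}{-402623 - 122381} = \frac{166044 - 263}{-525004} = 165781 \left(- \frac{1}{525004}\right) = - \frac{165781}{525004}$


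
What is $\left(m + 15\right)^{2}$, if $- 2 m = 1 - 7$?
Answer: $324$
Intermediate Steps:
$m = 3$ ($m = - \frac{1 - 7}{2} = \left(- \frac{1}{2}\right) \left(-6\right) = 3$)
$\left(m + 15\right)^{2} = \left(3 + 15\right)^{2} = 18^{2} = 324$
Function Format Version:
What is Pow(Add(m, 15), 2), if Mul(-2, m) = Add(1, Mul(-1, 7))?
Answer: 324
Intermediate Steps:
m = 3 (m = Mul(Rational(-1, 2), Add(1, Mul(-1, 7))) = Mul(Rational(-1, 2), Add(1, -7)) = Mul(Rational(-1, 2), -6) = 3)
Pow(Add(m, 15), 2) = Pow(Add(3, 15), 2) = Pow(18, 2) = 324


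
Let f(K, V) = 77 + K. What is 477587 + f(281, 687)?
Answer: 477945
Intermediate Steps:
477587 + f(281, 687) = 477587 + (77 + 281) = 477587 + 358 = 477945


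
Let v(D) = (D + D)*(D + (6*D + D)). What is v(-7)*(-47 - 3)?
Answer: -39200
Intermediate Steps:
v(D) = 16*D**2 (v(D) = (2*D)*(D + 7*D) = (2*D)*(8*D) = 16*D**2)
v(-7)*(-47 - 3) = (16*(-7)**2)*(-47 - 3) = (16*49)*(-50) = 784*(-50) = -39200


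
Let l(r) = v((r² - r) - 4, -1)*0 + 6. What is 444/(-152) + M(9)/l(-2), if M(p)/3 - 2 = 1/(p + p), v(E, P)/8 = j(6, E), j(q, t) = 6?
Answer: -1295/684 ≈ -1.8933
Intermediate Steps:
v(E, P) = 48 (v(E, P) = 8*6 = 48)
l(r) = 6 (l(r) = 48*0 + 6 = 0 + 6 = 6)
M(p) = 6 + 3/(2*p) (M(p) = 6 + 3/(p + p) = 6 + 3/((2*p)) = 6 + 3*(1/(2*p)) = 6 + 3/(2*p))
444/(-152) + M(9)/l(-2) = 444/(-152) + (6 + (3/2)/9)/6 = 444*(-1/152) + (6 + (3/2)*(⅑))*(⅙) = -111/38 + (6 + ⅙)*(⅙) = -111/38 + (37/6)*(⅙) = -111/38 + 37/36 = -1295/684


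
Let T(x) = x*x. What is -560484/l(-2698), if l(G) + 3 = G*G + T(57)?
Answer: -280242/3641225 ≈ -0.076964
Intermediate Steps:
T(x) = x**2
l(G) = 3246 + G**2 (l(G) = -3 + (G*G + 57**2) = -3 + (G**2 + 3249) = -3 + (3249 + G**2) = 3246 + G**2)
-560484/l(-2698) = -560484/(3246 + (-2698)**2) = -560484/(3246 + 7279204) = -560484/7282450 = -560484*1/7282450 = -280242/3641225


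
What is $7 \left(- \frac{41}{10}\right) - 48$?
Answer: $- \frac{767}{10} \approx -76.7$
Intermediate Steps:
$7 \left(- \frac{41}{10}\right) - 48 = - \frac{287}{10} - 48 = - \frac{767}{10}$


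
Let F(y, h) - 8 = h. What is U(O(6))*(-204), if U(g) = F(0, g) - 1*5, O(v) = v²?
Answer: -7956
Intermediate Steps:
F(y, h) = 8 + h
U(g) = 3 + g (U(g) = (8 + g) - 1*5 = (8 + g) - 5 = 3 + g)
U(O(6))*(-204) = (3 + 6²)*(-204) = (3 + 36)*(-204) = 39*(-204) = -7956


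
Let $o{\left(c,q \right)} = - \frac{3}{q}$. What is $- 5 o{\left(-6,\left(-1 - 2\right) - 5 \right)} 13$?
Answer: $- \frac{195}{8} \approx -24.375$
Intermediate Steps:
$- 5 o{\left(-6,\left(-1 - 2\right) - 5 \right)} 13 = - 5 \left(- \frac{3}{\left(-1 - 2\right) - 5}\right) 13 = - 5 \left(- \frac{3}{-3 - 5}\right) 13 = - 5 \left(- \frac{3}{-8}\right) 13 = - 5 \left(\left(-3\right) \left(- \frac{1}{8}\right)\right) 13 = \left(-5\right) \frac{3}{8} \cdot 13 = \left(- \frac{15}{8}\right) 13 = - \frac{195}{8}$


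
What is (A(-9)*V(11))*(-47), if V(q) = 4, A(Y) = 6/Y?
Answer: 376/3 ≈ 125.33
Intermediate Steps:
(A(-9)*V(11))*(-47) = ((6/(-9))*4)*(-47) = ((6*(-1/9))*4)*(-47) = -2/3*4*(-47) = -8/3*(-47) = 376/3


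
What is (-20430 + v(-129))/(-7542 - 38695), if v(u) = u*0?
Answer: 20430/46237 ≈ 0.44185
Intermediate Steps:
v(u) = 0
(-20430 + v(-129))/(-7542 - 38695) = (-20430 + 0)/(-7542 - 38695) = -20430/(-46237) = -20430*(-1/46237) = 20430/46237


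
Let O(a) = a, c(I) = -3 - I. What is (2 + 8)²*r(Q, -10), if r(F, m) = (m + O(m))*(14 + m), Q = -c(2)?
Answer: -8000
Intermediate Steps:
Q = 5 (Q = -(-3 - 1*2) = -(-3 - 2) = -1*(-5) = 5)
r(F, m) = 2*m*(14 + m) (r(F, m) = (m + m)*(14 + m) = (2*m)*(14 + m) = 2*m*(14 + m))
(2 + 8)²*r(Q, -10) = (2 + 8)²*(2*(-10)*(14 - 10)) = 10²*(2*(-10)*4) = 100*(-80) = -8000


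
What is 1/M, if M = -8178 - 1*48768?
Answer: -1/56946 ≈ -1.7560e-5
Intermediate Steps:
M = -56946 (M = -8178 - 48768 = -56946)
1/M = 1/(-56946) = -1/56946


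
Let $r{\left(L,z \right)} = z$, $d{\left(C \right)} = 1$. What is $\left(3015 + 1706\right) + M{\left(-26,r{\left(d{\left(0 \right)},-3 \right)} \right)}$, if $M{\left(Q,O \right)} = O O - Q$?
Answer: $4756$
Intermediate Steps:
$M{\left(Q,O \right)} = O^{2} - Q$
$\left(3015 + 1706\right) + M{\left(-26,r{\left(d{\left(0 \right)},-3 \right)} \right)} = \left(3015 + 1706\right) + \left(\left(-3\right)^{2} - -26\right) = 4721 + \left(9 + 26\right) = 4721 + 35 = 4756$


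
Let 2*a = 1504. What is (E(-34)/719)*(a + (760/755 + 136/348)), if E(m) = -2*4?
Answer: -79179056/9445503 ≈ -8.3827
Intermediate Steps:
a = 752 (a = (½)*1504 = 752)
E(m) = -8
(E(-34)/719)*(a + (760/755 + 136/348)) = (-8/719)*(752 + (760/755 + 136/348)) = (-8*1/719)*(752 + (760*(1/755) + 136*(1/348))) = -8*(752 + (152/151 + 34/87))/719 = -8*(752 + 18358/13137)/719 = -8/719*9897382/13137 = -79179056/9445503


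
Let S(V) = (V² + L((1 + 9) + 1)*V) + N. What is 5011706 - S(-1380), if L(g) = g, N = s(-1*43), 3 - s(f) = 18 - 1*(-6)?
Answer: 3122507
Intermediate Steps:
s(f) = -21 (s(f) = 3 - (18 - 1*(-6)) = 3 - (18 + 6) = 3 - 1*24 = 3 - 24 = -21)
N = -21
S(V) = -21 + V² + 11*V (S(V) = (V² + ((1 + 9) + 1)*V) - 21 = (V² + (10 + 1)*V) - 21 = (V² + 11*V) - 21 = -21 + V² + 11*V)
5011706 - S(-1380) = 5011706 - (-21 + (-1380)² + 11*(-1380)) = 5011706 - (-21 + 1904400 - 15180) = 5011706 - 1*1889199 = 5011706 - 1889199 = 3122507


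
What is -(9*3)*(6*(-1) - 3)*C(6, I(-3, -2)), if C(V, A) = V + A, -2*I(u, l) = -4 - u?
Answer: 3159/2 ≈ 1579.5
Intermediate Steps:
I(u, l) = 2 + u/2 (I(u, l) = -(-4 - u)/2 = 2 + u/2)
C(V, A) = A + V
-(9*3)*(6*(-1) - 3)*C(6, I(-3, -2)) = -(9*3)*(6*(-1) - 3)*((2 + (½)*(-3)) + 6) = -27*(-6 - 3)*((2 - 3/2) + 6) = -27*(-9)*(½ + 6) = -(-243)*13/2 = -1*(-3159/2) = 3159/2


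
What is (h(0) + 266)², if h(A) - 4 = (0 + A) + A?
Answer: 72900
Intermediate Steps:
h(A) = 4 + 2*A (h(A) = 4 + ((0 + A) + A) = 4 + (A + A) = 4 + 2*A)
(h(0) + 266)² = ((4 + 2*0) + 266)² = ((4 + 0) + 266)² = (4 + 266)² = 270² = 72900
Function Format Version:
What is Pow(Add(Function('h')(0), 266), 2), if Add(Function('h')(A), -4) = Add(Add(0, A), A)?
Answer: 72900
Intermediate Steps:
Function('h')(A) = Add(4, Mul(2, A)) (Function('h')(A) = Add(4, Add(Add(0, A), A)) = Add(4, Add(A, A)) = Add(4, Mul(2, A)))
Pow(Add(Function('h')(0), 266), 2) = Pow(Add(Add(4, Mul(2, 0)), 266), 2) = Pow(Add(Add(4, 0), 266), 2) = Pow(Add(4, 266), 2) = Pow(270, 2) = 72900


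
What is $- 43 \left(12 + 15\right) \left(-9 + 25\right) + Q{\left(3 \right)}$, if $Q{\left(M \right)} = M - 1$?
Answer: $-18574$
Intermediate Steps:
$Q{\left(M \right)} = -1 + M$
$- 43 \left(12 + 15\right) \left(-9 + 25\right) + Q{\left(3 \right)} = - 43 \left(12 + 15\right) \left(-9 + 25\right) + \left(-1 + 3\right) = - 43 \cdot 27 \cdot 16 + 2 = \left(-43\right) 432 + 2 = -18576 + 2 = -18574$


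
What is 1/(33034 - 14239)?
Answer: 1/18795 ≈ 5.3206e-5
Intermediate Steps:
1/(33034 - 14239) = 1/18795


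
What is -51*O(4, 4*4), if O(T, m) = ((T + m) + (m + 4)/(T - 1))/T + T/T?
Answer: -391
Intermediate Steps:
O(T, m) = 1 + (T + m + (4 + m)/(-1 + T))/T (O(T, m) = ((T + m) + (4 + m)/(-1 + T))/T + 1 = (T + m + (4 + m)/(-1 + T))/T + 1 = 1 + (T + m + (4 + m)/(-1 + T))/T)
-51*O(4, 4*4) = -51*(4 - 2*4 + 2*4² + 4*(4*4))/(4*(-1 + 4)) = -51*(4 - 8 + 2*16 + 4*16)/(4*3) = -51*(4 - 8 + 32 + 64)/(4*3) = -51*92/(4*3) = -51*23/3 = -391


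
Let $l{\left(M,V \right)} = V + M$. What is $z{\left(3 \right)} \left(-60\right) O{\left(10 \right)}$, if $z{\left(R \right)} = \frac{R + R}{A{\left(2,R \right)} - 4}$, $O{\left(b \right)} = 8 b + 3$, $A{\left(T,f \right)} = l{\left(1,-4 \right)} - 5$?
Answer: $2490$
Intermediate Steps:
$l{\left(M,V \right)} = M + V$
$A{\left(T,f \right)} = -8$ ($A{\left(T,f \right)} = \left(1 - 4\right) - 5 = -3 - 5 = -8$)
$O{\left(b \right)} = 3 + 8 b$
$z{\left(R \right)} = - \frac{R}{6}$ ($z{\left(R \right)} = \frac{R + R}{-8 - 4} = \frac{2 R}{-12} = 2 R \left(- \frac{1}{12}\right) = - \frac{R}{6}$)
$z{\left(3 \right)} \left(-60\right) O{\left(10 \right)} = \left(- \frac{1}{6}\right) 3 \left(-60\right) \left(3 + 8 \cdot 10\right) = \left(- \frac{1}{2}\right) \left(-60\right) \left(3 + 80\right) = 30 \cdot 83 = 2490$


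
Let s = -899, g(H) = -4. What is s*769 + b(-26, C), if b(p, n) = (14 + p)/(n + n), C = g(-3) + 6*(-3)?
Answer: -7604638/11 ≈ -6.9133e+5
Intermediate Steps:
C = -22 (C = -4 + 6*(-3) = -4 - 18 = -22)
b(p, n) = (14 + p)/(2*n) (b(p, n) = (14 + p)/((2*n)) = (14 + p)*(1/(2*n)) = (14 + p)/(2*n))
s*769 + b(-26, C) = -899*769 + (1/2)*(14 - 26)/(-22) = -691331 + (1/2)*(-1/22)*(-12) = -691331 + 3/11 = -7604638/11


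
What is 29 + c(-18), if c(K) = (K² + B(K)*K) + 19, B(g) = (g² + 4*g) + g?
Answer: -3840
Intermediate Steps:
B(g) = g² + 5*g
c(K) = 19 + K² + K²*(5 + K) (c(K) = (K² + (K*(5 + K))*K) + 19 = (K² + K²*(5 + K)) + 19 = 19 + K² + K²*(5 + K))
29 + c(-18) = 29 + (19 + (-18)³ + 6*(-18)²) = 29 + (19 - 5832 + 6*324) = 29 + (19 - 5832 + 1944) = 29 - 3869 = -3840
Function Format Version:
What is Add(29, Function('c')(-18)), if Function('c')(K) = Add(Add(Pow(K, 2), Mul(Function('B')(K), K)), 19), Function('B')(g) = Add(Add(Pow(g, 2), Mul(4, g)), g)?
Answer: -3840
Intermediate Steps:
Function('B')(g) = Add(Pow(g, 2), Mul(5, g))
Function('c')(K) = Add(19, Pow(K, 2), Mul(Pow(K, 2), Add(5, K))) (Function('c')(K) = Add(Add(Pow(K, 2), Mul(Mul(K, Add(5, K)), K)), 19) = Add(Add(Pow(K, 2), Mul(Pow(K, 2), Add(5, K))), 19) = Add(19, Pow(K, 2), Mul(Pow(K, 2), Add(5, K))))
Add(29, Function('c')(-18)) = Add(29, Add(19, Pow(-18, 3), Mul(6, Pow(-18, 2)))) = Add(29, Add(19, -5832, Mul(6, 324))) = Add(29, Add(19, -5832, 1944)) = Add(29, -3869) = -3840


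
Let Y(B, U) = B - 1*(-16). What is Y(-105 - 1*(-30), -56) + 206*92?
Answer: 18893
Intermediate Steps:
Y(B, U) = 16 + B (Y(B, U) = B + 16 = 16 + B)
Y(-105 - 1*(-30), -56) + 206*92 = (16 + (-105 - 1*(-30))) + 206*92 = (16 + (-105 + 30)) + 18952 = (16 - 75) + 18952 = -59 + 18952 = 18893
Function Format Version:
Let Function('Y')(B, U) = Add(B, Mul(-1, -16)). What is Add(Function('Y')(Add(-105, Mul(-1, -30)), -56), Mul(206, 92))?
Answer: 18893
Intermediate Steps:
Function('Y')(B, U) = Add(16, B) (Function('Y')(B, U) = Add(B, 16) = Add(16, B))
Add(Function('Y')(Add(-105, Mul(-1, -30)), -56), Mul(206, 92)) = Add(Add(16, Add(-105, Mul(-1, -30))), Mul(206, 92)) = Add(Add(16, Add(-105, 30)), 18952) = Add(Add(16, -75), 18952) = Add(-59, 18952) = 18893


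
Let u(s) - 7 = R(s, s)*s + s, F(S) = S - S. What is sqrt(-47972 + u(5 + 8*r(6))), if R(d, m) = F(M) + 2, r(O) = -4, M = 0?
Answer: I*sqrt(48046) ≈ 219.19*I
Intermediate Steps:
F(S) = 0
R(d, m) = 2 (R(d, m) = 0 + 2 = 2)
u(s) = 7 + 3*s (u(s) = 7 + (2*s + s) = 7 + 3*s)
sqrt(-47972 + u(5 + 8*r(6))) = sqrt(-47972 + (7 + 3*(5 + 8*(-4)))) = sqrt(-47972 + (7 + 3*(5 - 32))) = sqrt(-47972 + (7 + 3*(-27))) = sqrt(-47972 + (7 - 81)) = sqrt(-47972 - 74) = sqrt(-48046) = I*sqrt(48046)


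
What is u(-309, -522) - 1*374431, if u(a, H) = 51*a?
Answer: -390190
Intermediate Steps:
u(-309, -522) - 1*374431 = 51*(-309) - 1*374431 = -15759 - 374431 = -390190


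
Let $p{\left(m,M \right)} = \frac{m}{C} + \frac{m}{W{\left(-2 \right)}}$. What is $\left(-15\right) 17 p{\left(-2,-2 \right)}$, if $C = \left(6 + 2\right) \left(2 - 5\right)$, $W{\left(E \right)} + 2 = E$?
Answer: $- \frac{595}{4} \approx -148.75$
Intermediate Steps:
$W{\left(E \right)} = -2 + E$
$C = -24$ ($C = 8 \left(-3\right) = -24$)
$p{\left(m,M \right)} = - \frac{7 m}{24}$ ($p{\left(m,M \right)} = \frac{m}{-24} + \frac{m}{-2 - 2} = m \left(- \frac{1}{24}\right) + \frac{m}{-4} = - \frac{m}{24} + m \left(- \frac{1}{4}\right) = - \frac{m}{24} - \frac{m}{4} = - \frac{7 m}{24}$)
$\left(-15\right) 17 p{\left(-2,-2 \right)} = \left(-15\right) 17 \left(\left(- \frac{7}{24}\right) \left(-2\right)\right) = \left(-255\right) \frac{7}{12} = - \frac{595}{4}$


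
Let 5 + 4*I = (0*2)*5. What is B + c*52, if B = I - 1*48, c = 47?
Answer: 9579/4 ≈ 2394.8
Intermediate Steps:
I = -5/4 (I = -5/4 + ((0*2)*5)/4 = -5/4 + (0*5)/4 = -5/4 + (1/4)*0 = -5/4 + 0 = -5/4 ≈ -1.2500)
B = -197/4 (B = -5/4 - 1*48 = -5/4 - 48 = -197/4 ≈ -49.250)
B + c*52 = -197/4 + 47*52 = -197/4 + 2444 = 9579/4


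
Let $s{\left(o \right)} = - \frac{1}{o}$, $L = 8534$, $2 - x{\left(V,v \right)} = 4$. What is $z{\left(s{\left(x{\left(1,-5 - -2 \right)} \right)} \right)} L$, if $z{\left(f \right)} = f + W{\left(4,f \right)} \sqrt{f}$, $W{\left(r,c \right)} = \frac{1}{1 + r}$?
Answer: $4267 + \frac{4267 \sqrt{2}}{5} \approx 5473.9$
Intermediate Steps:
$x{\left(V,v \right)} = -2$ ($x{\left(V,v \right)} = 2 - 4 = -2$)
$z{\left(f \right)} = f + \frac{\sqrt{f}}{5}$ ($z{\left(f \right)} = f + \frac{\sqrt{f}}{1 + 4} = f + \frac{\sqrt{f}}{5}$)
$z{\left(s{\left(x{\left(1,-5 - -2 \right)} \right)} \right)} L = \left(- \frac{1}{-2} + \frac{\sqrt{- \frac{1}{-2}}}{5}\right) 8534 = \left(\left(-1\right) \left(- \frac{1}{2}\right) + \frac{\sqrt{\left(-1\right) \left(- \frac{1}{2}\right)}}{5}\right) 8534 = \left(\frac{1}{2} + \frac{1}{5 \sqrt{2}}\right) 8534 = \left(\frac{1}{2} + \frac{\frac{1}{2} \sqrt{2}}{5}\right) 8534 = \left(\frac{1}{2} + \frac{\sqrt{2}}{10}\right) 8534 = 4267 + \frac{4267 \sqrt{2}}{5}$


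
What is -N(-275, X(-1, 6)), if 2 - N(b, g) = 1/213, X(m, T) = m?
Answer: -425/213 ≈ -1.9953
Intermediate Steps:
N(b, g) = 425/213 (N(b, g) = 2 - 1/213 = 425/213)
-N(-275, X(-1, 6)) = -1*425/213 = -425/213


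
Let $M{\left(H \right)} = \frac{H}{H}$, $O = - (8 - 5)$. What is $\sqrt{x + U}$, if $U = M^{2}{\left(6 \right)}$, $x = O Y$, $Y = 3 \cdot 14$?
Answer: $5 i \sqrt{5} \approx 11.18 i$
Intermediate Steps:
$O = -3$ ($O = \left(-1\right) 3 = -3$)
$Y = 42$
$M{\left(H \right)} = 1$
$x = -126$ ($x = \left(-3\right) 42 = -126$)
$U = 1$ ($U = 1^{2} = 1$)
$\sqrt{x + U} = \sqrt{-126 + 1} = \sqrt{-125} = 5 i \sqrt{5}$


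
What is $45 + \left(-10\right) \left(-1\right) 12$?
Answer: $165$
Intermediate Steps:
$45 + \left(-10\right) \left(-1\right) 12 = 45 + 10 \cdot 12 = 45 + 120 = 165$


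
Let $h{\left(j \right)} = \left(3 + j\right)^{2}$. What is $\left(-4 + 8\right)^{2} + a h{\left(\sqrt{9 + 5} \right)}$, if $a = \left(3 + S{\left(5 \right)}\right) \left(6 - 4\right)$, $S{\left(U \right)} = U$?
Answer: $384 + 96 \sqrt{14} \approx 743.2$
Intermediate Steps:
$a = 16$ ($a = \left(3 + 5\right) \left(6 - 4\right) = 8 \cdot 2 = 16$)
$\left(-4 + 8\right)^{2} + a h{\left(\sqrt{9 + 5} \right)} = \left(-4 + 8\right)^{2} + 16 \left(3 + \sqrt{9 + 5}\right)^{2} = 4^{2} + 16 \left(3 + \sqrt{14}\right)^{2} = 16 + 16 \left(3 + \sqrt{14}\right)^{2}$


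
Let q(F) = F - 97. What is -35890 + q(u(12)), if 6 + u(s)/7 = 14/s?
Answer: -216125/6 ≈ -36021.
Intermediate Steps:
u(s) = -42 + 98/s (u(s) = -42 + 7*(14/s) = -42 + 98/s)
q(F) = -97 + F
-35890 + q(u(12)) = -35890 + (-97 + (-42 + 98/12)) = -35890 + (-97 + (-42 + 98*(1/12))) = -35890 + (-97 + (-42 + 49/6)) = -35890 + (-97 - 203/6) = -35890 - 785/6 = -216125/6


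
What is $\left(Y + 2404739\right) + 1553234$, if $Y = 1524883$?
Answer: $5482856$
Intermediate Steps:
$\left(Y + 2404739\right) + 1553234 = \left(1524883 + 2404739\right) + 1553234 = 3929622 + 1553234 = 5482856$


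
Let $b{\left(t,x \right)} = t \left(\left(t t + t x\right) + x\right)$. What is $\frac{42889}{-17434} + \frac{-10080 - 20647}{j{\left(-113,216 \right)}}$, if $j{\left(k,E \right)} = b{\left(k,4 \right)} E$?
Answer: $- \frac{6448757396017}{2621471848056} \approx -2.46$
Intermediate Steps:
$b{\left(t,x \right)} = t \left(x + t^{2} + t x\right)$ ($b{\left(t,x \right)} = t \left(\left(t^{2} + t x\right) + x\right) = t \left(x + t^{2} + t x\right)$)
$j{\left(k,E \right)} = E k \left(4 + k^{2} + 4 k\right)$ ($j{\left(k,E \right)} = k \left(4 + k^{2} + k 4\right) E = k \left(4 + k^{2} + 4 k\right) E = E k \left(4 + k^{2} + 4 k\right)$)
$\frac{42889}{-17434} + \frac{-10080 - 20647}{j{\left(-113,216 \right)}} = \frac{42889}{-17434} + \frac{-10080 - 20647}{216 \left(-113\right) \left(4 + \left(-113\right)^{2} + 4 \left(-113\right)\right)} = 42889 \left(- \frac{1}{17434}\right) - \frac{30727}{216 \left(-113\right) \left(4 + 12769 - 452\right)} = - \frac{42889}{17434} - \frac{30727}{216 \left(-113\right) 12321} = - \frac{42889}{17434} - \frac{30727}{-300730968} = - \frac{42889}{17434} - - \frac{30727}{300730968} = - \frac{42889}{17434} + \frac{30727}{300730968} = - \frac{6448757396017}{2621471848056}$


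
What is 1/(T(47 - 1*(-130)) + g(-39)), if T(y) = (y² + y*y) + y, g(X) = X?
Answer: 1/62796 ≈ 1.5925e-5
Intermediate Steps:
T(y) = y + 2*y² (T(y) = (y² + y²) + y = 2*y² + y = y + 2*y²)
1/(T(47 - 1*(-130)) + g(-39)) = 1/((47 - 1*(-130))*(1 + 2*(47 - 1*(-130))) - 39) = 1/((47 + 130)*(1 + 2*(47 + 130)) - 39) = 1/(177*(1 + 2*177) - 39) = 1/(177*(1 + 354) - 39) = 1/(177*355 - 39) = 1/(62835 - 39) = 1/62796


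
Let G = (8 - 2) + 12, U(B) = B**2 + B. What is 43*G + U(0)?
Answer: 774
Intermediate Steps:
U(B) = B + B**2
G = 18 (G = 6 + 12 = 18)
43*G + U(0) = 43*18 + 0*(1 + 0) = 774 + 0*1 = 774 + 0 = 774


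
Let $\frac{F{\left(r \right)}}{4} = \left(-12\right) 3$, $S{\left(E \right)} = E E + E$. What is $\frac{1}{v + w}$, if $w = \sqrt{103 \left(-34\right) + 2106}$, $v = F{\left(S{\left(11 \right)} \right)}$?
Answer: $- \frac{36}{5533} - \frac{i \sqrt{349}}{11066} \approx -0.0065064 - 0.0016882 i$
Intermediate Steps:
$S{\left(E \right)} = E + E^{2}$ ($S{\left(E \right)} = E^{2} + E = E + E^{2}$)
$F{\left(r \right)} = -144$ ($F{\left(r \right)} = 4 \left(\left(-12\right) 3\right) = 4 \left(-36\right) = -144$)
$v = -144$
$w = 2 i \sqrt{349}$ ($w = \sqrt{-3502 + 2106} = \sqrt{-1396} = 2 i \sqrt{349} \approx 37.363 i$)
$\frac{1}{v + w} = \frac{1}{-144 + 2 i \sqrt{349}}$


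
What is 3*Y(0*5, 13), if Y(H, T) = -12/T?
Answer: -36/13 ≈ -2.7692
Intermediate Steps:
3*Y(0*5, 13) = 3*(-12/13) = -36/13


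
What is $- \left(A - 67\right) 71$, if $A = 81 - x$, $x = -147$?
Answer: $-11431$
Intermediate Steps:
$A = 228$ ($A = 81 - -147 = 81 + 147 = 228$)
$- \left(A - 67\right) 71 = - \left(228 - 67\right) 71 = - 161 \cdot 71 = \left(-1\right) 11431 = -11431$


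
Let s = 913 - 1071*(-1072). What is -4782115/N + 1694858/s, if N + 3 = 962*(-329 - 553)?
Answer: 169093528481/23778848175 ≈ 7.1111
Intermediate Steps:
s = 1149025 (s = 913 + 1148112 = 1149025)
N = -848487 (N = -3 + 962*(-329 - 553) = -3 + 962*(-882) = -3 - 848484 = -848487)
-4782115/N + 1694858/s = -4782115/(-848487) + 1694858/1149025 = -4782115*(-1/848487) + 1694858*(1/1149025) = 4782115/848487 + 41338/28025 = 169093528481/23778848175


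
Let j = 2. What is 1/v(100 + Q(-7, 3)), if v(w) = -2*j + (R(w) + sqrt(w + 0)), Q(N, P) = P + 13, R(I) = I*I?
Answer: 3363/45239047 - sqrt(29)/90478094 ≈ 7.4279e-5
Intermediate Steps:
R(I) = I**2
Q(N, P) = 13 + P
v(w) = -4 + sqrt(w) + w**2 (v(w) = -2*2 + (w**2 + sqrt(w + 0)) = -4 + (w**2 + sqrt(w)) = -4 + (sqrt(w) + w**2) = -4 + sqrt(w) + w**2)
1/v(100 + Q(-7, 3)) = 1/(-4 + sqrt(100 + (13 + 3)) + (100 + (13 + 3))**2) = 1/(-4 + sqrt(100 + 16) + (100 + 16)**2) = 1/(-4 + sqrt(116) + 116**2) = 1/(-4 + 2*sqrt(29) + 13456) = 1/(13452 + 2*sqrt(29))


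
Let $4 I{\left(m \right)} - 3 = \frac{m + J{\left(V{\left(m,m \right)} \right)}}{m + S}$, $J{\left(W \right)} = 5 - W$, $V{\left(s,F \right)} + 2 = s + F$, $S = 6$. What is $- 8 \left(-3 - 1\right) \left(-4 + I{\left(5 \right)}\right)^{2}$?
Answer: $\frac{39762}{121} \approx 328.61$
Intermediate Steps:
$V{\left(s,F \right)} = -2 + F + s$ ($V{\left(s,F \right)} = -2 + \left(s + F\right) = -2 + \left(F + s\right) = -2 + F + s$)
$I{\left(m \right)} = \frac{3}{4} + \frac{7 - m}{4 \left(6 + m\right)}$ ($I{\left(m \right)} = \frac{3}{4} + \frac{\left(m - \left(-7 + 2 m\right)\right) \frac{1}{m + 6}}{4} = \frac{3}{4} + \frac{\left(m - \left(-7 + 2 m\right)\right) \frac{1}{6 + m}}{4} = \frac{3}{4} + \frac{\left(7 - m\right) \frac{1}{6 + m}}{4} = \frac{3}{4} + \frac{\frac{1}{6 + m} \left(7 - m\right)}{4} = \frac{3}{4} + \frac{7 - m}{4 \left(6 + m\right)}$)
$- 8 \left(-3 - 1\right) \left(-4 + I{\left(5 \right)}\right)^{2} = - 8 \left(-3 - 1\right) \left(-4 + \frac{25 + 2 \cdot 5}{4 \left(6 + 5\right)}\right)^{2} = - 8 \left(-3 - 1\right) \left(-4 + \frac{25 + 10}{4 \cdot 11}\right)^{2} = \left(-8\right) \left(-4\right) \left(-4 + \frac{1}{4} \cdot \frac{1}{11} \cdot 35\right)^{2} = 32 \left(-4 + \frac{35}{44}\right)^{2} = 32 \left(- \frac{141}{44}\right)^{2} = 32 \cdot \frac{19881}{1936} = \frac{39762}{121}$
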